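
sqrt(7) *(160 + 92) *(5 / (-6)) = -210 *sqrt(7) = -555.61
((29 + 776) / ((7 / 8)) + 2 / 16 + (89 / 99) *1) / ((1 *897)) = 729451 / 710424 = 1.03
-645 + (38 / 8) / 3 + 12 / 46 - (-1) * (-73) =-197659 / 276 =-716.16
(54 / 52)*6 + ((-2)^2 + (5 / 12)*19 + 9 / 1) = 4235 / 156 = 27.15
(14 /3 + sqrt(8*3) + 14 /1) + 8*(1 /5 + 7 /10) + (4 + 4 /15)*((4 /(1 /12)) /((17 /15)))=2*sqrt(6) + 52676 /255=211.47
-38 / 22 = -19 / 11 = -1.73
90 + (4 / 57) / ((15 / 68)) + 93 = 156737 / 855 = 183.32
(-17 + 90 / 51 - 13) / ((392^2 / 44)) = -330 / 40817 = -0.01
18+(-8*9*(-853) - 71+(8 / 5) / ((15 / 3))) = 1534083 / 25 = 61363.32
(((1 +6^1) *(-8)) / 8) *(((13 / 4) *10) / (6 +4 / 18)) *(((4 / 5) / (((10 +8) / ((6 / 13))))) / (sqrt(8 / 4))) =-3 *sqrt(2) / 8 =-0.53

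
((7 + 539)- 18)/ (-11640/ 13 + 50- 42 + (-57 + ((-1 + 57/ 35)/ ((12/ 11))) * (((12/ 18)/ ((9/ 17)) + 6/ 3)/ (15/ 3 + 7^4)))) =-23409706320/ 41870735279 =-0.56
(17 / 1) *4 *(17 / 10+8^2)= 22338 / 5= 4467.60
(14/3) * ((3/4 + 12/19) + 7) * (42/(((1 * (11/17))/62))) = 32898502/209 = 157409.10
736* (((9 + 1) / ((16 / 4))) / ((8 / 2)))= 460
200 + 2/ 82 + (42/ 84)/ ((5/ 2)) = 41046/ 205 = 200.22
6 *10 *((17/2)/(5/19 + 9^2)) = 4845/772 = 6.28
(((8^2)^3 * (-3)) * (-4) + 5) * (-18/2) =-28311597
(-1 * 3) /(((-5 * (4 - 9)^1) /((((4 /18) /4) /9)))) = -1 /1350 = -0.00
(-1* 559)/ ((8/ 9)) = -628.88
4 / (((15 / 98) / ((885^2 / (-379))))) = -20468280 / 379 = -54006.02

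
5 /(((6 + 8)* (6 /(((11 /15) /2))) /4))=11 /126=0.09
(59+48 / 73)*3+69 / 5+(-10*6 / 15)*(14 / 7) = 67442 / 365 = 184.77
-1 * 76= -76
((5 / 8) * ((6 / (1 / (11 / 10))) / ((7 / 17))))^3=176558481 / 175616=1005.37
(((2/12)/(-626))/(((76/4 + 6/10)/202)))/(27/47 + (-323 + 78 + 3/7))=4747/422118060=0.00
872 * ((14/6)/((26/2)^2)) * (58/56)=6322/507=12.47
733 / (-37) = -733 / 37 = -19.81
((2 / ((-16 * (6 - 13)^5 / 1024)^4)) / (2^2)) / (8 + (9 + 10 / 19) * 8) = 2490368 / 1994806657440300025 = 0.00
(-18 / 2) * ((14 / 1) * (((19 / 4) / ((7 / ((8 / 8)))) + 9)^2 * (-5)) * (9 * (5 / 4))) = 148718025 / 224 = 663919.75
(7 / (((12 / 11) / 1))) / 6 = 1.07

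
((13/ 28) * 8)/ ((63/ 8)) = 208/ 441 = 0.47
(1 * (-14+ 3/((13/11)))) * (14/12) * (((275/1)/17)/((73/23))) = -6596975/96798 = -68.15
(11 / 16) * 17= 11.69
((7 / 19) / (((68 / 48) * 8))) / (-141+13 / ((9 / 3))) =-63 / 264860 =-0.00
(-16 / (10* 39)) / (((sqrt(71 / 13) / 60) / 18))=-576* sqrt(923) / 923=-18.96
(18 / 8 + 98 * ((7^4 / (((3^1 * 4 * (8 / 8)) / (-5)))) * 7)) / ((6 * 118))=-8235403 / 8496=-969.33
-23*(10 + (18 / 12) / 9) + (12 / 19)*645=19783 / 114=173.54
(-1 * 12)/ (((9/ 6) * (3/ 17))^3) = -157216/ 243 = -646.98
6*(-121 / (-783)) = 242 / 261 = 0.93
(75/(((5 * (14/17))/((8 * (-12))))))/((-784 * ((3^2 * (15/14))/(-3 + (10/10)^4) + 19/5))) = -15300/7007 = -2.18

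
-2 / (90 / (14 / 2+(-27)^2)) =-16.36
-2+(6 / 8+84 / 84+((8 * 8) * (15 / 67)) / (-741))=-17829 / 66196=-0.27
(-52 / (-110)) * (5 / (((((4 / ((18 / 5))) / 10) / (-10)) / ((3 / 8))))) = -1755 / 22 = -79.77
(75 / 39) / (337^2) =25 / 1476397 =0.00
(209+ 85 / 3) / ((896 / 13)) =1157 / 336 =3.44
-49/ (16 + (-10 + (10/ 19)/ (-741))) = -689871/ 84464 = -8.17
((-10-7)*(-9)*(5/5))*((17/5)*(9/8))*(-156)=-912951/10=-91295.10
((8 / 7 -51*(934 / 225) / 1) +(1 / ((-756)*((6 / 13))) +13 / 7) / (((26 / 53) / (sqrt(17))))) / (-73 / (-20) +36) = -442184 / 83265 +171455*sqrt(17) / 1798524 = -4.92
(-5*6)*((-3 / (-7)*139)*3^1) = -37530 / 7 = -5361.43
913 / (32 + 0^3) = 913 / 32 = 28.53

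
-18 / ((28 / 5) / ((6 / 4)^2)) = -405 / 56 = -7.23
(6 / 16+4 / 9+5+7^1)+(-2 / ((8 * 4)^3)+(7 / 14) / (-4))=1871863 / 147456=12.69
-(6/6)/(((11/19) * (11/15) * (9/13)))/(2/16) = -9880/363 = -27.22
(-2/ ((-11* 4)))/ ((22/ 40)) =10/ 121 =0.08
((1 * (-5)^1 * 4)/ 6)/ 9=-10/ 27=-0.37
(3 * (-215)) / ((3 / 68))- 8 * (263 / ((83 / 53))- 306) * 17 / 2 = -434248 / 83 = -5231.90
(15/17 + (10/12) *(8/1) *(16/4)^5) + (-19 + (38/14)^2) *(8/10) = 17038789/2499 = 6818.24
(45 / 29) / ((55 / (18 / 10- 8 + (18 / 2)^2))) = 306 / 145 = 2.11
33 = 33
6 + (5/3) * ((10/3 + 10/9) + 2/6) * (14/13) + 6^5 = 2734492/351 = 7790.58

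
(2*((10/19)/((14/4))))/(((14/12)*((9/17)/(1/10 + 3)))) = 4216/2793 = 1.51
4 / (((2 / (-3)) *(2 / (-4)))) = 12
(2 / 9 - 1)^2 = 49 / 81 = 0.60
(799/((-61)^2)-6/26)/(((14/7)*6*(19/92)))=-17848/2757261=-0.01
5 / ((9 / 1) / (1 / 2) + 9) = 0.19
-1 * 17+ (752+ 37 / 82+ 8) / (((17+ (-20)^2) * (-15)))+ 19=963463 / 512910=1.88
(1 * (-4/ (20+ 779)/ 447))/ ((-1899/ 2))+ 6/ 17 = 239376554/ 678233547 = 0.35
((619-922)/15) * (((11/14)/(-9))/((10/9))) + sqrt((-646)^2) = 453311/700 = 647.59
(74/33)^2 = 5476/1089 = 5.03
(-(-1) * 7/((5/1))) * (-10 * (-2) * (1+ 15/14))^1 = 58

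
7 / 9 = 0.78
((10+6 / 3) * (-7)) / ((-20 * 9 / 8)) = 56 / 15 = 3.73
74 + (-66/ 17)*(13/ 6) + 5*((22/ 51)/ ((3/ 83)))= 125.26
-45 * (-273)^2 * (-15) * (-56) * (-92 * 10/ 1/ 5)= 518364100800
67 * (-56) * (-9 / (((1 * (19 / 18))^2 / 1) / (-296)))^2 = -21448992003.35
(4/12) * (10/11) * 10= 100/33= 3.03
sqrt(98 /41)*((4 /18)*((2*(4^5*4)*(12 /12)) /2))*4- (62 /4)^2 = -961 /4 +229376*sqrt(82) /369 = 5388.71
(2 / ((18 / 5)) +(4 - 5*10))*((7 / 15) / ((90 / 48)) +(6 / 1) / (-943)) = -21046322 / 1909575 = -11.02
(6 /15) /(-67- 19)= -1 /215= -0.00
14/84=1/6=0.17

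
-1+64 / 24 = 5 / 3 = 1.67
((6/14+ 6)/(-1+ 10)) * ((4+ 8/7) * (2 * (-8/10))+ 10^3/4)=8462/49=172.69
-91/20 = -4.55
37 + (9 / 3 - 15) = 25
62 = 62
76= 76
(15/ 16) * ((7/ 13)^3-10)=-324405/ 35152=-9.23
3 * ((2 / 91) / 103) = 6 / 9373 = 0.00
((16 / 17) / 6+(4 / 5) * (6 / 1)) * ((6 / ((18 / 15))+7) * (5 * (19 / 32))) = 3002 / 17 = 176.59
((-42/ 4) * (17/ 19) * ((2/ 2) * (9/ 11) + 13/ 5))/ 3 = -11186/ 1045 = -10.70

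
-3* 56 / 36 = -14 / 3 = -4.67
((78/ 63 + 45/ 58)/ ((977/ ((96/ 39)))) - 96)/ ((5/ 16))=-11880192256/ 38674545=-307.18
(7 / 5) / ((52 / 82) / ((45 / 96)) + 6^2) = 861 / 22972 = 0.04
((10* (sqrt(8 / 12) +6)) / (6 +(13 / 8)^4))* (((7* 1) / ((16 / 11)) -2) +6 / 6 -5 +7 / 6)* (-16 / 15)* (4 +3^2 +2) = 40960* sqrt(6) / 478233 +81920 / 53137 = 1.75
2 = 2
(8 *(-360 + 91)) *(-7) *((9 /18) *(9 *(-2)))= -135576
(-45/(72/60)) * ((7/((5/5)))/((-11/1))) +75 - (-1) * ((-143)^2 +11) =452295/22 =20558.86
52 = 52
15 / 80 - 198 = -3165 / 16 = -197.81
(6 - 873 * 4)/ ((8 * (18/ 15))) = -2905/ 8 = -363.12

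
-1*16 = -16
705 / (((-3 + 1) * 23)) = -705 / 46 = -15.33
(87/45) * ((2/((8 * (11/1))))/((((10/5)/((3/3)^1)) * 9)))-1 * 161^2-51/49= -15089736979/582120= -25922.04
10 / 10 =1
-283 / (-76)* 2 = 283 / 38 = 7.45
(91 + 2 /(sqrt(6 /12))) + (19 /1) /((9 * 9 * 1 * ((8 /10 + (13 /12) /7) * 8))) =2 * sqrt(2) + 1971179 /21654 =93.86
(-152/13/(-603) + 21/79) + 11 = 6988718/619281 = 11.29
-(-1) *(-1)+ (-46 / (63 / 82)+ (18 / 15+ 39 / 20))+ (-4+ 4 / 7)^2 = -405437 / 8820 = -45.97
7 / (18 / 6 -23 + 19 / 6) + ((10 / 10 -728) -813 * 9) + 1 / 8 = -8044.29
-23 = -23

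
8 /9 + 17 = 161 /9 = 17.89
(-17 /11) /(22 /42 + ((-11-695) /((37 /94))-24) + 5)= 13209 /15488000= 0.00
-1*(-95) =95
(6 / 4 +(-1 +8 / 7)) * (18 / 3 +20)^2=7774 / 7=1110.57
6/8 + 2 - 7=-17/4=-4.25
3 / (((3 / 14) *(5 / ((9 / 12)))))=21 / 10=2.10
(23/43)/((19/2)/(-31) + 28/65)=4.30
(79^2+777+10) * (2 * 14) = 196784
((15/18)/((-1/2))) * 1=-5/3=-1.67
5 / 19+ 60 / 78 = 255 / 247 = 1.03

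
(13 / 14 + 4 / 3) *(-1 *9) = -285 / 14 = -20.36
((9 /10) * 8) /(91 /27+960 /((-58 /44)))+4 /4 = 2809817 /2838005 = 0.99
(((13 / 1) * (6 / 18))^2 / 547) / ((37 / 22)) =3718 / 182151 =0.02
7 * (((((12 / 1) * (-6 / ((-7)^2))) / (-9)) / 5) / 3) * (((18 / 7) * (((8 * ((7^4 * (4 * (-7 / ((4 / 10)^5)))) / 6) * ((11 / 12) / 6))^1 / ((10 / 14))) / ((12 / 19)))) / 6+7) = -313628897 / 3240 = -96799.04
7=7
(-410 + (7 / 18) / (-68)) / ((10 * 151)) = -501847 / 1848240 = -0.27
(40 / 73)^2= 1600 / 5329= 0.30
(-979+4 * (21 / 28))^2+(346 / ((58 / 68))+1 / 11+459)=304147598 / 319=953440.75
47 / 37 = 1.27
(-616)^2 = 379456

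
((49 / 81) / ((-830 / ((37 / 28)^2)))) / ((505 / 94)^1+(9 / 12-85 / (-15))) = -64343 / 596016360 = -0.00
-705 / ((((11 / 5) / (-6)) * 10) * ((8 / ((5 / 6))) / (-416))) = -91650 / 11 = -8331.82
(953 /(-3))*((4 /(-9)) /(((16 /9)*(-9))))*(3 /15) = -953 /540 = -1.76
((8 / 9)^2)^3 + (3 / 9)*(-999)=-332.51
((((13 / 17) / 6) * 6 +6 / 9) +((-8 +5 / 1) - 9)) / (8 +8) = -0.66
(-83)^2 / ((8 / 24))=20667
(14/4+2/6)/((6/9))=23/4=5.75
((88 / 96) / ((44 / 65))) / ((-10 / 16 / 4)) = -26 / 3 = -8.67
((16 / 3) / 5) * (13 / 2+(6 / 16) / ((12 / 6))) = 107 / 15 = 7.13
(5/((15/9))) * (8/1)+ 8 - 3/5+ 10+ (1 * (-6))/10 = 40.80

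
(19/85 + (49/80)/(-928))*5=281279/252416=1.11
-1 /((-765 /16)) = 16 /765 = 0.02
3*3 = 9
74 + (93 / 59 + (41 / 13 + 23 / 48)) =2916169 / 36816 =79.21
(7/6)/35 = 1/30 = 0.03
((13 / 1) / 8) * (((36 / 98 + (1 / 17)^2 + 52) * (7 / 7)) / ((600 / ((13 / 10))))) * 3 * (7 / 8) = 125334287 / 258944000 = 0.48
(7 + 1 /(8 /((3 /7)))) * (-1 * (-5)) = 1975 /56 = 35.27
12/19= 0.63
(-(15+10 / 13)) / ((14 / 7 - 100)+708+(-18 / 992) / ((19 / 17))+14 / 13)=-1931920 / 74862267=-0.03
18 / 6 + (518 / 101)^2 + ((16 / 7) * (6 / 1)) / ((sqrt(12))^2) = 2174097 / 71407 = 30.45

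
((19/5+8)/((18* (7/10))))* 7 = 59/9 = 6.56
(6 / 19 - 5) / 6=-89 / 114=-0.78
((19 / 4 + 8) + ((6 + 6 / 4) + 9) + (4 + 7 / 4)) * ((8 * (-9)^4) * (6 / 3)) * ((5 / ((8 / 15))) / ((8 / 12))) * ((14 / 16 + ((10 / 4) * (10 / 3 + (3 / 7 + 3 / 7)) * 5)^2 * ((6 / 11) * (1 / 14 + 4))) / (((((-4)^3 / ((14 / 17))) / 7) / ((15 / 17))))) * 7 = -12960163868518125 / 73984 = -175175225298.96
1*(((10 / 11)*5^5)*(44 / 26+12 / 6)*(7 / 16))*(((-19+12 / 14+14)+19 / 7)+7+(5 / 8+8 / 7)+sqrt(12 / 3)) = 24515625 / 572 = 42859.48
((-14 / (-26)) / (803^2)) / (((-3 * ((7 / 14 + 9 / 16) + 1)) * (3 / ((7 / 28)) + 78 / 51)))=-0.00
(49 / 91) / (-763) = -0.00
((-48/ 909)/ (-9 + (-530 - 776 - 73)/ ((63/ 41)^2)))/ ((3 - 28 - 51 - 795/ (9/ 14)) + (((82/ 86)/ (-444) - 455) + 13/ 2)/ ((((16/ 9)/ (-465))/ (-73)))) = -5370624/ 516617335296728285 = -0.00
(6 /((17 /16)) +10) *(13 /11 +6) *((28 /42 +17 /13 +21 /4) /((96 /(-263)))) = -3114285307 /1400256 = -2224.08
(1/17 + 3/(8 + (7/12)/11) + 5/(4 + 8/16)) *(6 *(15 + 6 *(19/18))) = 32110720/162639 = 197.44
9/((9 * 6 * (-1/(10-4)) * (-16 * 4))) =1/64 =0.02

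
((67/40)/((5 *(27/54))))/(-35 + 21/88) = -1474/76475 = -0.02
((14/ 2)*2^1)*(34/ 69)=476/ 69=6.90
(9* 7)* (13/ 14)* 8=468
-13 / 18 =-0.72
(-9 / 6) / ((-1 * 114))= 1 / 76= 0.01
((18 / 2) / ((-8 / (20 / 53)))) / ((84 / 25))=-375 / 2968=-0.13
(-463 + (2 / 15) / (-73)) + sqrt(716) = -506987 / 1095 + 2*sqrt(179) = -436.24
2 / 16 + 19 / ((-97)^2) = 9561 / 75272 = 0.13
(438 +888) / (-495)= -442 / 165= -2.68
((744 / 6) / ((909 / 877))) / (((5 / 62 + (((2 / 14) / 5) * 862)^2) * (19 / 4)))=33037642400 / 795758786163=0.04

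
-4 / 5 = -0.80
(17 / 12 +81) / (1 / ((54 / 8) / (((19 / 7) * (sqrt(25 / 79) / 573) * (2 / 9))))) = 321317199 * sqrt(79) / 3040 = 939450.57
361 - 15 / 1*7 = 256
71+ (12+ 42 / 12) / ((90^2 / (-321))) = 380083 / 5400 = 70.39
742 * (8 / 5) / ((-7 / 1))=-848 / 5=-169.60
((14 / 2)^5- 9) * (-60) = -1007880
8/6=4/3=1.33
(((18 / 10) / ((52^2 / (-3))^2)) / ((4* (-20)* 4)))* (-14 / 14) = 81 / 11698585600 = 0.00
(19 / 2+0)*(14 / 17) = 133 / 17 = 7.82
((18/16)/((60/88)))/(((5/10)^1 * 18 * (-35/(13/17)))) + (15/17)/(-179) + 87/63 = 8767603/6390300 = 1.37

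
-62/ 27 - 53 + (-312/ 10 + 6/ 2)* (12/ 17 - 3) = 21568/ 2295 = 9.40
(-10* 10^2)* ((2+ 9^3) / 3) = -731000 / 3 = -243666.67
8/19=0.42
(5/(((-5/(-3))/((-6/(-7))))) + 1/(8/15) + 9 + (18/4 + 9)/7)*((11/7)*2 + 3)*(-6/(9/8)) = -3526/7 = -503.71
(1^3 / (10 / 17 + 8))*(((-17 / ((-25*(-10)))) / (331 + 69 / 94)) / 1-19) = -629513604 / 284544875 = -2.21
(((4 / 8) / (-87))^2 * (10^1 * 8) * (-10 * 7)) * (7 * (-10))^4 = -4441009.38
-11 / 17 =-0.65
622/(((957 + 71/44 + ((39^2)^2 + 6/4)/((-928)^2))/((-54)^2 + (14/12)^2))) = 309415251481600/163915521327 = 1887.65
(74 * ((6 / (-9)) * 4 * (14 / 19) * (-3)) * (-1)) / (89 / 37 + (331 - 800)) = 19166 / 20501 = 0.93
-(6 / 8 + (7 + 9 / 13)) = -439 / 52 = -8.44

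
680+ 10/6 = 2045/3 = 681.67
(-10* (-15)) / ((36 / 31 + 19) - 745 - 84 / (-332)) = -128650 / 621453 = -0.21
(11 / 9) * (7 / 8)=77 / 72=1.07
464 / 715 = 0.65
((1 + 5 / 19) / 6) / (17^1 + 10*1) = 4 / 513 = 0.01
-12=-12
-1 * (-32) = 32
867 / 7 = 123.86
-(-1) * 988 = 988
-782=-782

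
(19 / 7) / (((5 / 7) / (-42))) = -798 / 5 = -159.60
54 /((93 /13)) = 234 /31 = 7.55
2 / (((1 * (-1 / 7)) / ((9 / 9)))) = -14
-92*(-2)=184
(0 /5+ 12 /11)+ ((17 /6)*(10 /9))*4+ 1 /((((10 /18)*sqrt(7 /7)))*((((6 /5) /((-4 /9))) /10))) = 2084 /297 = 7.02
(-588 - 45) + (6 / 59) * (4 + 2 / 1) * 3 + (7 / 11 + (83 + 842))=191109 / 649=294.47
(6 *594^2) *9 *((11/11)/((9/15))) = 31755240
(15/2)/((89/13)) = 195/178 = 1.10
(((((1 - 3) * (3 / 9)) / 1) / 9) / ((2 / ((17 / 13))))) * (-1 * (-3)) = -17 / 117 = -0.15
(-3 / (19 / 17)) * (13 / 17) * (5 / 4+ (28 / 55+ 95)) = -830193 / 4180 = -198.61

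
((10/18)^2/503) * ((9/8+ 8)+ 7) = 1075/108648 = 0.01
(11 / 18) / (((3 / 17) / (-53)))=-9911 / 54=-183.54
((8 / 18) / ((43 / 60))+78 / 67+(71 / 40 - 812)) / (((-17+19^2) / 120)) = -279494107 / 991064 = -282.01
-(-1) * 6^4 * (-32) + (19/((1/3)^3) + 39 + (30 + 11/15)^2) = -8994479/225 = -39975.46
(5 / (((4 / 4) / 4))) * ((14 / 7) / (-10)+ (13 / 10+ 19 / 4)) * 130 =15210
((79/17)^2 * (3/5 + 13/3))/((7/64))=29557376/30345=974.04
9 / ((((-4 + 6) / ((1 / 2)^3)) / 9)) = 81 / 16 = 5.06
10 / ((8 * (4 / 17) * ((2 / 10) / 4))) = 106.25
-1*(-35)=35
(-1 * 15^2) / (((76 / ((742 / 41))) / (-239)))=19950525 / 1558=12805.22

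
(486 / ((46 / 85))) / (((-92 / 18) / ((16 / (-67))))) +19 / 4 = 6622057 / 141772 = 46.71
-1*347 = -347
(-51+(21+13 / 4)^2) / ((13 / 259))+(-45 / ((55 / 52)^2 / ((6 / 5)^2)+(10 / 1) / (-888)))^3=-192345.39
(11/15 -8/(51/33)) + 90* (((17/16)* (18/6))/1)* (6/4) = 1737547/4080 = 425.87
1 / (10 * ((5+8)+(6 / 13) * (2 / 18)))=39 / 5090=0.01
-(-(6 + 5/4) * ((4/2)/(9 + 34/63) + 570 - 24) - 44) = 2406416/601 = 4004.02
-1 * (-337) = 337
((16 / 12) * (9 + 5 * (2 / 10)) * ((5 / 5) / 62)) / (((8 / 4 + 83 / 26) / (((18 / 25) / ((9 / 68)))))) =14144 / 62775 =0.23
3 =3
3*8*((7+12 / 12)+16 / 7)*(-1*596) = -1029888 / 7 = -147126.86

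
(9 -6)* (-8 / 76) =-6 / 19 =-0.32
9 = 9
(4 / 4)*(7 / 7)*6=6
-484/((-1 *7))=484/7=69.14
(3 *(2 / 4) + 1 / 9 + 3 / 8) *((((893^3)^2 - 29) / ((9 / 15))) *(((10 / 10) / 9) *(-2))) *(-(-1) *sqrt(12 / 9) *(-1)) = 181294571186839760650 *sqrt(3) / 729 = 430742672746253937.18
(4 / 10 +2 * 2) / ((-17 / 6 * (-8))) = 0.19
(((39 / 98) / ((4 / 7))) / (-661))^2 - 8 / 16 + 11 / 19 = 2055305283 / 26033500864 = 0.08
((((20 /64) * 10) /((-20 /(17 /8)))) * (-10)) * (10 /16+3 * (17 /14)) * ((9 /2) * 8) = 914175 /1792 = 510.14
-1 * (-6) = 6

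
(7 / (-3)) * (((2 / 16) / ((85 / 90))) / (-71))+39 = 188313 / 4828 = 39.00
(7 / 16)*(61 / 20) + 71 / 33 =36811 / 10560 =3.49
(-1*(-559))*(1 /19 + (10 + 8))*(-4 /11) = -766948 /209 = -3669.61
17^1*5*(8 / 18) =340 / 9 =37.78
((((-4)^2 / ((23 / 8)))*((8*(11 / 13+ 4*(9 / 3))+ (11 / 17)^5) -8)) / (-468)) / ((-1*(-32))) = -583785829 / 16556952477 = -0.04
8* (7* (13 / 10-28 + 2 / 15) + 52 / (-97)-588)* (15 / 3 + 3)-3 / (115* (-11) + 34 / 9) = -818653332011 / 16515705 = -49568.17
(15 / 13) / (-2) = -15 / 26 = -0.58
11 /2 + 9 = 29 /2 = 14.50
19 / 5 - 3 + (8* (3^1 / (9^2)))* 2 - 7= -757 / 135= -5.61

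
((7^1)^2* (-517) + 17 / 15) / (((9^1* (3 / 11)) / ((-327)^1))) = 455593622 / 135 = 3374767.57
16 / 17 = 0.94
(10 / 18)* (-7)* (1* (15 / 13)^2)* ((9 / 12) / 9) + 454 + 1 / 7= 6440887 / 14196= 453.71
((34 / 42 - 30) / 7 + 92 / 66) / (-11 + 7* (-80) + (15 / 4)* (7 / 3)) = 17956 / 3636633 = 0.00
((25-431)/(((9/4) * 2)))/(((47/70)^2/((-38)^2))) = -288988.84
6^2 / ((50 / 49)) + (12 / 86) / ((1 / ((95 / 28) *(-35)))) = 18.71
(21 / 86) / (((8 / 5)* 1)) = 105 / 688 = 0.15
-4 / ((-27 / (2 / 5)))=8 / 135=0.06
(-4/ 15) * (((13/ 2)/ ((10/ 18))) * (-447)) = 1394.64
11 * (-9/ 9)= -11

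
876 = 876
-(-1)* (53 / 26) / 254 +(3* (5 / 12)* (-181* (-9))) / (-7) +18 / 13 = -289.50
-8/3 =-2.67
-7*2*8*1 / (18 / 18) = -112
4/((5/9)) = 7.20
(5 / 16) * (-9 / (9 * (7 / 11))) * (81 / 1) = -4455 / 112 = -39.78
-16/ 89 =-0.18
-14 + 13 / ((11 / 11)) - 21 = -22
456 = 456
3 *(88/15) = 17.60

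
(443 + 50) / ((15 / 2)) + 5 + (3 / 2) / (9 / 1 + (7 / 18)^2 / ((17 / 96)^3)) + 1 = 1149958223 / 16021770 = 71.77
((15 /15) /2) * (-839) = -839 /2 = -419.50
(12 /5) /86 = 0.03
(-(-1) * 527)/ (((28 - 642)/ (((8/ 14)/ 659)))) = -1054/ 1416191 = -0.00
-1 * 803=-803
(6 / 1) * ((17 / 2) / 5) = 51 / 5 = 10.20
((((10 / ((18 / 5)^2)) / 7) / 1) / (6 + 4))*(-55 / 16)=-1375 / 36288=-0.04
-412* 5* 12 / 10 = -2472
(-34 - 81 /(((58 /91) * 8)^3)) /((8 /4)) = -3457548947 /199794688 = -17.31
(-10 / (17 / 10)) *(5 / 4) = -125 / 17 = -7.35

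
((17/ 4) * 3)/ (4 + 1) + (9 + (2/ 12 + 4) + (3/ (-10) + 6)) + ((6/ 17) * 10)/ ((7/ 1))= 31303/ 1428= 21.92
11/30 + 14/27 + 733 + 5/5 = 198419/270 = 734.89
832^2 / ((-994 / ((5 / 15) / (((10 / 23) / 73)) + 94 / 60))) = -298694656 / 7455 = -40066.35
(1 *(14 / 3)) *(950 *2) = 8866.67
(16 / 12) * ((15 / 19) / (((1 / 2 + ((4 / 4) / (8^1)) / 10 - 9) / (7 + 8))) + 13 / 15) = -409148 / 580545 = -0.70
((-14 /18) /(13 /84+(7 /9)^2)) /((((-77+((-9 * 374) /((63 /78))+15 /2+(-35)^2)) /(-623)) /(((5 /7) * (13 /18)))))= -7937020 /72653741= -0.11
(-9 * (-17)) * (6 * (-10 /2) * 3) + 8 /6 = -41306 /3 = -13768.67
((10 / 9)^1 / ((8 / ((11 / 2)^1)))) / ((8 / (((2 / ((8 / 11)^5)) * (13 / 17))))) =115151465 / 160432128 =0.72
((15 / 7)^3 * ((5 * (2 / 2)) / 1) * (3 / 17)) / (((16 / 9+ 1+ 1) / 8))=18.39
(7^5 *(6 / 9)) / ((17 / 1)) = 33614 / 51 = 659.10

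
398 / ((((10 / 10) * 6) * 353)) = 199 / 1059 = 0.19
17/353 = 0.05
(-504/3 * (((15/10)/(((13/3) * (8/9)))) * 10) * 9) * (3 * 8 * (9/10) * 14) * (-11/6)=42436548/13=3264349.85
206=206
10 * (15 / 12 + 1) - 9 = 27 / 2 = 13.50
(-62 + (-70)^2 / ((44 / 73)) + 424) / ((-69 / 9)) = -280221 / 253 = -1107.59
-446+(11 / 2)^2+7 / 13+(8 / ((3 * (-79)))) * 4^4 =-5223563 / 12324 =-423.85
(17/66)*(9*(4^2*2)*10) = 741.82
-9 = -9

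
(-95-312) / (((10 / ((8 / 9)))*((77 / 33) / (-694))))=1129832 / 105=10760.30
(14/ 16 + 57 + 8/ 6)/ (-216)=-1421/ 5184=-0.27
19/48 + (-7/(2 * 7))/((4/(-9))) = 73/48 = 1.52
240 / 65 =48 / 13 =3.69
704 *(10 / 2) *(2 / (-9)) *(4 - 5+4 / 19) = 35200 / 57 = 617.54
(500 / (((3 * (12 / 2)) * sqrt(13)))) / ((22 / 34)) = 4250 * sqrt(13) / 1287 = 11.91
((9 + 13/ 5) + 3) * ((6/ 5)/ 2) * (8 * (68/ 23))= 119136/ 575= 207.19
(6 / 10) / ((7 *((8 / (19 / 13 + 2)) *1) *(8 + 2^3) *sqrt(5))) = 27 *sqrt(5) / 58240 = 0.00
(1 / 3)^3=1 / 27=0.04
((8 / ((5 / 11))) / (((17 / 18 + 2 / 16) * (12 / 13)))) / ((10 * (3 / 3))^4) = 39 / 21875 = 0.00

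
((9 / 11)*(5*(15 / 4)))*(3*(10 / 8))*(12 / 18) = 3375 / 88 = 38.35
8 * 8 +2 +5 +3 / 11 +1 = 795 / 11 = 72.27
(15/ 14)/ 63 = 5/ 294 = 0.02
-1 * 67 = -67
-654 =-654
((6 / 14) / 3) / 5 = 1 / 35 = 0.03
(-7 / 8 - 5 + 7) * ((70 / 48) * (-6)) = -315 / 32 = -9.84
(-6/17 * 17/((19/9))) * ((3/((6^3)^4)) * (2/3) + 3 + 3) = -17.05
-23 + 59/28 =-585/28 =-20.89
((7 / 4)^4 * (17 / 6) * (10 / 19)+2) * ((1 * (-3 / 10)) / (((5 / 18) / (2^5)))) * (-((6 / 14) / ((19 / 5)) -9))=-1240757811 / 252700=-4910.00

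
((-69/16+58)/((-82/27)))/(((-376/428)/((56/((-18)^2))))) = 643391/184992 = 3.48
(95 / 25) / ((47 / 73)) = 1387 / 235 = 5.90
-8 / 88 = -1 / 11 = -0.09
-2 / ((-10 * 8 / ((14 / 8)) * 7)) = 1 / 160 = 0.01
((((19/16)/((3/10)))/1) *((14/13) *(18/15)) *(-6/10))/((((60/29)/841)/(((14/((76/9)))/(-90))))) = 1195061/52000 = 22.98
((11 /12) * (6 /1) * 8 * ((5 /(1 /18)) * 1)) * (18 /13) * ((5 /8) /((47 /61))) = 2717550 /611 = 4447.71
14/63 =2/9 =0.22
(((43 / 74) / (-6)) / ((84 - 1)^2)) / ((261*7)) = -43 / 5588274132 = -0.00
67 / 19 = 3.53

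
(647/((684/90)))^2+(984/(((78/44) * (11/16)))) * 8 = 257297717/18772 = 13706.46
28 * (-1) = -28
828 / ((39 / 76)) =20976 / 13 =1613.54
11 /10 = 1.10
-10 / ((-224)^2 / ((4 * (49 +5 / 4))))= -1005 / 25088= -0.04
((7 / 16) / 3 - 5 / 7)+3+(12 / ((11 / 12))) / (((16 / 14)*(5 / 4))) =214279 / 18480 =11.60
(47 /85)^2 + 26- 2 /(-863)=164035367 /6235175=26.31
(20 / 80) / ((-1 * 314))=-1 / 1256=-0.00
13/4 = 3.25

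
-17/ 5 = -3.40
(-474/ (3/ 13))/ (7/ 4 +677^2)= -8216/ 1833323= -0.00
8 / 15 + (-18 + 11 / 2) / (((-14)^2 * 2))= 5897 / 11760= 0.50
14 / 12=7 / 6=1.17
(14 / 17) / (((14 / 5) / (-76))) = -380 / 17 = -22.35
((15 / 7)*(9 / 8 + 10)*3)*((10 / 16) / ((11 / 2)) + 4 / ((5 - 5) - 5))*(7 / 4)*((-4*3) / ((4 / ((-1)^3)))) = -362853 / 1408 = -257.71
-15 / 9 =-5 / 3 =-1.67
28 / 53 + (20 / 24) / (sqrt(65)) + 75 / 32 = sqrt(65) / 78 + 4871 / 1696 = 2.98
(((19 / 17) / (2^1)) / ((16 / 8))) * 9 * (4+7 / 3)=1083 / 68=15.93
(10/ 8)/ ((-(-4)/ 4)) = 5/ 4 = 1.25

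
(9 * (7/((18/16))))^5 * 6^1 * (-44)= -145393188864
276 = 276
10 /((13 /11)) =8.46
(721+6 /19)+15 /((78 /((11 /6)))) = 721.67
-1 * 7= -7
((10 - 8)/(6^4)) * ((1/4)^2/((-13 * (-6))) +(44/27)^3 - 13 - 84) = -758805311/5305906944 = -0.14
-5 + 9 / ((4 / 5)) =25 / 4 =6.25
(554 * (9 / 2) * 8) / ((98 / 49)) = 9972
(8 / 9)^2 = 64 / 81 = 0.79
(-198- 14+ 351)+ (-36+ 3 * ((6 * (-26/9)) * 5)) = -157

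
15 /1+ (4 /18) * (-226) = -317 /9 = -35.22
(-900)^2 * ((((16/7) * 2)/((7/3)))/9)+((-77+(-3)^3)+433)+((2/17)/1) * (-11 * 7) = 147146511/833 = 176646.47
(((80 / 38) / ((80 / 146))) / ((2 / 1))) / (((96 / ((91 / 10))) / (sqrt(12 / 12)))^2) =604513 / 35020800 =0.02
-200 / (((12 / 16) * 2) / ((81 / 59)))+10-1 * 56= -13514 / 59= -229.05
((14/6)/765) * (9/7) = 1/255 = 0.00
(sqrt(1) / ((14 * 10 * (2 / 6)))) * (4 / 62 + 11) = 147 / 620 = 0.24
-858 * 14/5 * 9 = -108108/5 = -21621.60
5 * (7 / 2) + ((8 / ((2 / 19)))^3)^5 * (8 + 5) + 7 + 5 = 423815886713270178847209291835 / 2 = 211907943356635089423604600000.00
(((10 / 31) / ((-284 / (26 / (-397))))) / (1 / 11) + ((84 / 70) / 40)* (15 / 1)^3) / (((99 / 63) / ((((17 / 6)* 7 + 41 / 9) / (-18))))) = -1087505952085 / 12456850032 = -87.30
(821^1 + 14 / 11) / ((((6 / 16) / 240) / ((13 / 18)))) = 4180800 / 11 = 380072.73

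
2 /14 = 1 /7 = 0.14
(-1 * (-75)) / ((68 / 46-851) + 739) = -1725 / 2542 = -0.68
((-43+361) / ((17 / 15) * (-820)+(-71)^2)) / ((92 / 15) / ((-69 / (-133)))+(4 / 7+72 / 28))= 30051 / 5814719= 0.01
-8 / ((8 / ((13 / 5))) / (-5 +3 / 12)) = 247 / 20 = 12.35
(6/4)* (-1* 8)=-12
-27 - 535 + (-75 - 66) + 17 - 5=-691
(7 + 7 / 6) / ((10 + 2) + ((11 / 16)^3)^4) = 6896136929411072 / 10142514446713779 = 0.68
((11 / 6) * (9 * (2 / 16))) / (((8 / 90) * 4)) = 1485 / 256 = 5.80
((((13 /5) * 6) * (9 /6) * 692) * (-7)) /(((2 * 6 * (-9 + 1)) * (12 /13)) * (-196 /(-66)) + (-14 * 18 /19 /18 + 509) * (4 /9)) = 384963579 /126565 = 3041.63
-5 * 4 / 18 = -10 / 9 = -1.11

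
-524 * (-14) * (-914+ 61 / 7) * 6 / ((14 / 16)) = -318776448 / 7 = -45539492.57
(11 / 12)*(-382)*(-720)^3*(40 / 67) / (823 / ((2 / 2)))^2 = 5227960320000 / 45381043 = 115201.41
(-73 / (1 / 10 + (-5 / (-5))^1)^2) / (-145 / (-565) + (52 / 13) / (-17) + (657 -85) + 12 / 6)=-2804660 / 26685219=-0.11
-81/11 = -7.36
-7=-7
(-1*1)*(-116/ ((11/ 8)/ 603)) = 559584/ 11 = 50871.27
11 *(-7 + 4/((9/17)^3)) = 160039/729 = 219.53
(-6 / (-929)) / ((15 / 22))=44 / 4645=0.01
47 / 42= 1.12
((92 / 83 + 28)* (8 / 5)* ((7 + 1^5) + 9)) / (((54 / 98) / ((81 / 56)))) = 862512 / 415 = 2078.34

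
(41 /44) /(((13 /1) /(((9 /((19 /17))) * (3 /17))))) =0.10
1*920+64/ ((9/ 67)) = 1396.44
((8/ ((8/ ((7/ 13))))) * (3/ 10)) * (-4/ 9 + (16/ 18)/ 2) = 0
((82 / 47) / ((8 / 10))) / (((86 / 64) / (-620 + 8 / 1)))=-993.25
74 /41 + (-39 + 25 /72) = -108775 /2952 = -36.85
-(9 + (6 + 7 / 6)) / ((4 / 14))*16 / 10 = -1358 / 15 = -90.53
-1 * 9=-9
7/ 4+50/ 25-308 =-1217/ 4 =-304.25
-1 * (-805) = 805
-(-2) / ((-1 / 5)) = -10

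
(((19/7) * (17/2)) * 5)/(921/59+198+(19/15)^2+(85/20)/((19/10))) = 407343375/767853709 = 0.53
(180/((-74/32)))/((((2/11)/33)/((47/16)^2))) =-36084015/296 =-121905.46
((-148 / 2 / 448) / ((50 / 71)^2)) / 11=-186517 / 6160000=-0.03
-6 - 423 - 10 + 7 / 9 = -3944 / 9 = -438.22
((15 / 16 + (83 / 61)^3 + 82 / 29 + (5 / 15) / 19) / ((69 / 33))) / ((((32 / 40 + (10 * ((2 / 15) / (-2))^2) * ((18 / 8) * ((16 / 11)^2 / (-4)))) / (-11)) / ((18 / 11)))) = -755285588283435 / 10401533250208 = -72.61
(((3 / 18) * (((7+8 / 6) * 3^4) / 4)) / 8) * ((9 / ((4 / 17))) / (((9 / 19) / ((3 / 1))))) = 218025 / 256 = 851.66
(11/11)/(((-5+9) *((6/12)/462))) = 231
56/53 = 1.06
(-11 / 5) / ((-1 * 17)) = 11 / 85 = 0.13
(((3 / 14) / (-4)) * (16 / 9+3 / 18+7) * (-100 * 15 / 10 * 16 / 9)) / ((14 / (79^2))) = 3588575 / 63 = 56961.51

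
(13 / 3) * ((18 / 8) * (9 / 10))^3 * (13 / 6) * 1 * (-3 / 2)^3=-269440587 / 1024000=-263.13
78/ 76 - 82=-3077/ 38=-80.97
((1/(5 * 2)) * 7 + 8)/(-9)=-29/30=-0.97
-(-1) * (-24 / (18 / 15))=-20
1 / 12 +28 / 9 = 115 / 36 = 3.19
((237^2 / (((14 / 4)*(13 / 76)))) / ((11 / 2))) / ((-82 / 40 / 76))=-25954571520 / 41041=-632405.92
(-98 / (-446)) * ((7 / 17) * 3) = 1029 / 3791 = 0.27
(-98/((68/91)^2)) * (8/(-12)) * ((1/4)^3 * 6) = 405769/36992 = 10.97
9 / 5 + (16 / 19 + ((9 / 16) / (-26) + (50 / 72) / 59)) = 55237891 / 20985120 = 2.63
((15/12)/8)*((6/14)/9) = 5/672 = 0.01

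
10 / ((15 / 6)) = 4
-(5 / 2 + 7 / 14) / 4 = -3 / 4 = -0.75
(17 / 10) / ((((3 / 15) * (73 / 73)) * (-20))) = -17 / 40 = -0.42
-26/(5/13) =-338/5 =-67.60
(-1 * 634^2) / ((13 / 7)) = -2813692 / 13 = -216437.85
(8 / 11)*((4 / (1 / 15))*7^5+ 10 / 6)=24202120 / 33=733397.58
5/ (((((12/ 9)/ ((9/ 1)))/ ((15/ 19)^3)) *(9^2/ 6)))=16875/ 13718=1.23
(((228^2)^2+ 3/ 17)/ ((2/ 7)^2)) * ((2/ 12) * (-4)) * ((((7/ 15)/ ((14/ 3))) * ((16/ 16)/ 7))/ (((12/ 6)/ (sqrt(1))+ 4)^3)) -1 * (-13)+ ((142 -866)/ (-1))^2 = -13739246267/ 14688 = -935406.20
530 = 530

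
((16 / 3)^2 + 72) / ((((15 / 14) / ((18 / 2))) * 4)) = 3164 / 15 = 210.93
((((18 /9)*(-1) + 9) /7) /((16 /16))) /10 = 1 /10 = 0.10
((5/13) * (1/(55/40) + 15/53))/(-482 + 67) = -589/629057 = -0.00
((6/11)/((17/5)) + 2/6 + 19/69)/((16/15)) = 12405/17204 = 0.72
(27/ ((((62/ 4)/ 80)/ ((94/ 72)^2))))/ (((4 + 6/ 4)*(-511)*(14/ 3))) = -22090/ 1219757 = -0.02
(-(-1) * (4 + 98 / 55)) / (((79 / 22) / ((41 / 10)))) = 13038 / 1975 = 6.60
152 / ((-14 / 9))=-684 / 7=-97.71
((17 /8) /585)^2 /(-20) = -289 /438048000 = -0.00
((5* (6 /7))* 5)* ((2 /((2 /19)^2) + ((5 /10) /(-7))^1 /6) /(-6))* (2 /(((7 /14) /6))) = -758050 /49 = -15470.41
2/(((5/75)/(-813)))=-24390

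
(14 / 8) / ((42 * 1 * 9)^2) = 1 / 81648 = 0.00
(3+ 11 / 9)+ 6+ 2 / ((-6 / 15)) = 47 / 9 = 5.22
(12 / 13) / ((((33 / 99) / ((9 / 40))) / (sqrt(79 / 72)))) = 27 * sqrt(158) / 520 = 0.65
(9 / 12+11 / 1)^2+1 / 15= 33151 / 240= 138.13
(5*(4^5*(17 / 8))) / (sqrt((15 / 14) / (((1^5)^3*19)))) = 2176*sqrt(3990) / 3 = 45816.73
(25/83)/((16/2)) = 25/664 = 0.04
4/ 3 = 1.33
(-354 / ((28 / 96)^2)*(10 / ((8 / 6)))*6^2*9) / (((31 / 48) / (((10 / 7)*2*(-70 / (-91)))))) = -4756672512000 / 138229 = -34411538.19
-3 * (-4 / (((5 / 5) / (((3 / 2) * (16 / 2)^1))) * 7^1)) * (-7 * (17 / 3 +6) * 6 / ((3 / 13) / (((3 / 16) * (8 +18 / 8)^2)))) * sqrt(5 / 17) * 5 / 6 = -388875.81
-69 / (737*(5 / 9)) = -621 / 3685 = -0.17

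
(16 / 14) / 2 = 4 / 7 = 0.57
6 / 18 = 0.33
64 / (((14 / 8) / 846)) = 216576 / 7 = 30939.43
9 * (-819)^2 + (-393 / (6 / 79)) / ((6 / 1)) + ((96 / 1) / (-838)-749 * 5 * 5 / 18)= 91031128345 / 15084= 6034946.19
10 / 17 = 0.59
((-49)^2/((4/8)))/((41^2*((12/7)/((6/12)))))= 0.83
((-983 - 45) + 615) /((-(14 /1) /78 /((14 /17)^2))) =450996 /289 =1560.54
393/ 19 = 20.68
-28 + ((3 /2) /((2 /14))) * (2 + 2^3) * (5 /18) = 1.17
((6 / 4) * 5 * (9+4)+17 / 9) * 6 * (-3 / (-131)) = 13.66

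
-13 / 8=-1.62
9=9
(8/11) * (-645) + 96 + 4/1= -4060/11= -369.09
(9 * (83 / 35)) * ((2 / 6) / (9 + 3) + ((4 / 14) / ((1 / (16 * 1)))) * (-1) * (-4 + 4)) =83 / 140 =0.59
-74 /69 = -1.07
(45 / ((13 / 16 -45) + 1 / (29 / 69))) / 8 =-2610 / 19399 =-0.13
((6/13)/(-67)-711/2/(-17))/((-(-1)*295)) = 619077/8736130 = 0.07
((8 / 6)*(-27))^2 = 1296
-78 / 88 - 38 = -1711 / 44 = -38.89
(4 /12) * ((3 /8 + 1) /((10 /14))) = 77 /120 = 0.64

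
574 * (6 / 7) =492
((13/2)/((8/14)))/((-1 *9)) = -91/72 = -1.26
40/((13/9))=360/13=27.69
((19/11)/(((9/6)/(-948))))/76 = -158/11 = -14.36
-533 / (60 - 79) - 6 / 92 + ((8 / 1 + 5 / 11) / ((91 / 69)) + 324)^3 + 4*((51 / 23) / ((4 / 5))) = 31621029734785071505 / 876624622874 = 36071345.60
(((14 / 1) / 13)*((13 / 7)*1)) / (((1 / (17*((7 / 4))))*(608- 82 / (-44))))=1309 / 13417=0.10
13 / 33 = 0.39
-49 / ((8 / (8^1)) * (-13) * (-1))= -49 / 13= -3.77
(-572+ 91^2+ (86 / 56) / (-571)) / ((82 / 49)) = 862760143 / 187288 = 4606.60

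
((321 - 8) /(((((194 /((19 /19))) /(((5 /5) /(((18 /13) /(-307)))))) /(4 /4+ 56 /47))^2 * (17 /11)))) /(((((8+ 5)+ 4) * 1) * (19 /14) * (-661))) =-4072611354040229 /48884040301124088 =-0.08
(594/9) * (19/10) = 627/5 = 125.40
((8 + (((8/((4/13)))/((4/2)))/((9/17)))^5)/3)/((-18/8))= -2108733749972/1594323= -1322651.53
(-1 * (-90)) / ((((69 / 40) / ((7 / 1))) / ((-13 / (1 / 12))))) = -1310400 / 23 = -56973.91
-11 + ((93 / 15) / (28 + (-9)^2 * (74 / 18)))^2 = -35837314 / 3258025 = -11.00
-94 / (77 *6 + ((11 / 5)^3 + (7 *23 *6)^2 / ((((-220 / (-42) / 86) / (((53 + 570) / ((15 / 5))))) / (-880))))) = 11750 / 349976425116919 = 0.00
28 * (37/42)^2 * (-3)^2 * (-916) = -1254004/7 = -179143.43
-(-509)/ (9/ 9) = 509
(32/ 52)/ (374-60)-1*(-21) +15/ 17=759320/ 34697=21.88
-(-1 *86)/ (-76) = -43/ 38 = -1.13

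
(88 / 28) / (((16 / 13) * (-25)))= -143 / 1400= -0.10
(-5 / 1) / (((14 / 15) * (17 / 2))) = -75 / 119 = -0.63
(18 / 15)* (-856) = -5136 / 5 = -1027.20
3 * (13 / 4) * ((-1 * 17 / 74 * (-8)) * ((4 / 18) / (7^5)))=442 / 1865577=0.00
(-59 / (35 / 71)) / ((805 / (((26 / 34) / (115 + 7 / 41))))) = -2232737 / 2261719950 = -0.00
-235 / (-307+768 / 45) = 3525 / 4349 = 0.81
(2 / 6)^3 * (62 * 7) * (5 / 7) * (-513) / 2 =-2945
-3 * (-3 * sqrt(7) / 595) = 9 * sqrt(7) / 595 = 0.04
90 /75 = 6 /5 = 1.20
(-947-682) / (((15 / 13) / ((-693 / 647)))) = 4891887 / 3235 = 1512.18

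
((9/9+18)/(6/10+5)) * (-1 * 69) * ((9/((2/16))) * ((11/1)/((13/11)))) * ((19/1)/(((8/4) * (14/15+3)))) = -2034442575/5369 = -378923.93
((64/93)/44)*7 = 112/1023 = 0.11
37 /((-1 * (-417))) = 37 /417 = 0.09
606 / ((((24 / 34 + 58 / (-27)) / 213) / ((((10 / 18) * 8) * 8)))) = -1053276480 / 331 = -3182104.17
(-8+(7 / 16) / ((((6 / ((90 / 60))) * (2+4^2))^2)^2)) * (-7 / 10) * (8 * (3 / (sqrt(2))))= 95.04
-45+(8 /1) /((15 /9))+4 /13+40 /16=-4861 /130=-37.39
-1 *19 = -19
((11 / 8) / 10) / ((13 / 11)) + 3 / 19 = 5419 / 19760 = 0.27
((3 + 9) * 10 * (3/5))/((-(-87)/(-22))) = -18.21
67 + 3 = 70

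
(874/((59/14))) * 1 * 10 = 122360/59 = 2073.90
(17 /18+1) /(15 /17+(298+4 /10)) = 2975 /457902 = 0.01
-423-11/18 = -7625/18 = -423.61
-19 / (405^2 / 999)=-703 / 6075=-0.12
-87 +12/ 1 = -75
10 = 10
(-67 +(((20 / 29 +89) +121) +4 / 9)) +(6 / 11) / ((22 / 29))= 4574606 / 31581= 144.85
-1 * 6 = -6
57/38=3/2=1.50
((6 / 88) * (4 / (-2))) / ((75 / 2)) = -0.00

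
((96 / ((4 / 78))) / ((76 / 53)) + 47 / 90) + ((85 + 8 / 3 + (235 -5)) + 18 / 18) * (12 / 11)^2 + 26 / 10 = 349230059 / 206910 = 1687.84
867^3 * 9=5865429267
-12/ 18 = -2/ 3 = -0.67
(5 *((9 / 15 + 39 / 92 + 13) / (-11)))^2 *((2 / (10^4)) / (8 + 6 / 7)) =291307807 / 317484640000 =0.00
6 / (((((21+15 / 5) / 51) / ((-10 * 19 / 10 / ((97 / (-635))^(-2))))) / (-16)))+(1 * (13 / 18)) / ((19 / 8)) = 6257215264 / 68951475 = 90.75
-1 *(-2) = 2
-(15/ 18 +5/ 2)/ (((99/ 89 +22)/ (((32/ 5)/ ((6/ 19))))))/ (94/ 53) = -1.65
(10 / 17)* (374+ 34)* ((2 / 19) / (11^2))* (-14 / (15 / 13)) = -5824 / 2299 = -2.53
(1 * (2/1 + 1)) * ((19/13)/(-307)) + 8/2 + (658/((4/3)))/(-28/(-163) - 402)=2.76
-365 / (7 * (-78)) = 365 / 546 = 0.67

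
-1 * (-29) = 29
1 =1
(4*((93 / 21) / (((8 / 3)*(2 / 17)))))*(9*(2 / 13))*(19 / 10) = 270351 / 1820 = 148.54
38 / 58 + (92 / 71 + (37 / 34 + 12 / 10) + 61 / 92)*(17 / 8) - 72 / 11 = 3.13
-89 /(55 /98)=-8722 /55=-158.58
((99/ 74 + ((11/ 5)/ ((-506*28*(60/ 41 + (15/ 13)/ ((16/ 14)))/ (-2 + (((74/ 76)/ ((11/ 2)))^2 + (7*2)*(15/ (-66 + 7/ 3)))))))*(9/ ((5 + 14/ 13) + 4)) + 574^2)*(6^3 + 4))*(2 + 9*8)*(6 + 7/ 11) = 595054632598059437638444/ 16716552493795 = 35596731611.91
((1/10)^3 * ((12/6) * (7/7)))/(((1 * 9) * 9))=0.00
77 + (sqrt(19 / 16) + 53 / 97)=sqrt(19) / 4 + 7522 / 97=78.64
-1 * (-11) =11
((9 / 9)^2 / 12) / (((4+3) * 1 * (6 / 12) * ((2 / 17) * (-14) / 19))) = -323 / 1176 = -0.27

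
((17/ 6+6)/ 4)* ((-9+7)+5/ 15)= -265/ 72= -3.68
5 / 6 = 0.83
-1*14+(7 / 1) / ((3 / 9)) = 7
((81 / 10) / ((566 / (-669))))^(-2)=32035600 / 2936447721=0.01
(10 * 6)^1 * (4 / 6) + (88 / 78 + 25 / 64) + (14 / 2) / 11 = 1157413 / 27456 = 42.16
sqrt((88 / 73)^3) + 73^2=176*sqrt(1606) / 5329 + 5329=5330.32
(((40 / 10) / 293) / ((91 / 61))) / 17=244 / 453271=0.00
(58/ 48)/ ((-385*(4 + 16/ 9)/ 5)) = -87/ 32032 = -0.00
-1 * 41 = -41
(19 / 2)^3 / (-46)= -6859 / 368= -18.64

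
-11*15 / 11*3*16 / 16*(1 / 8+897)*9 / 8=-2906685 / 64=-45416.95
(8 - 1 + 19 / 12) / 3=103 / 36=2.86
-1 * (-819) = 819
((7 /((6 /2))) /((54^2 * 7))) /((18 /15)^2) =25 /314928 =0.00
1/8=0.12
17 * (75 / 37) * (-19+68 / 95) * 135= -59796225 / 703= -85058.64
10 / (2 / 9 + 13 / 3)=90 / 41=2.20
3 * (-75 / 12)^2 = 1875 / 16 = 117.19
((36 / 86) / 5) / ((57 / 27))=162 / 4085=0.04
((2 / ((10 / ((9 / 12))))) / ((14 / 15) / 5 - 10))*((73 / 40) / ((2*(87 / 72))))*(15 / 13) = -29565 / 2219776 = -0.01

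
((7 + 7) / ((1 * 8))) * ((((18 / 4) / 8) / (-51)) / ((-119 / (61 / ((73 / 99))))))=18117 / 1350208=0.01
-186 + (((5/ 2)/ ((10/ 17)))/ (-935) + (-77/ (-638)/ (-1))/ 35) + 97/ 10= -224969/ 1276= -176.31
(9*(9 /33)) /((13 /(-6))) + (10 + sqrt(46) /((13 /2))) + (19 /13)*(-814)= -168858 /143 + 2*sqrt(46) /13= -1179.78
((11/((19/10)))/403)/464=55/1776424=0.00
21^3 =9261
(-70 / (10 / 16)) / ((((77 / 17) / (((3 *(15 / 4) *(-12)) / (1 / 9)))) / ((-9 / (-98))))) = 1487160 / 539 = 2759.11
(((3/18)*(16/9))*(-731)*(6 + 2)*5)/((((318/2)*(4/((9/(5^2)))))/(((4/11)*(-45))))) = 80.25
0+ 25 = 25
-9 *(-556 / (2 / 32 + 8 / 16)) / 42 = 4448 / 21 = 211.81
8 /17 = 0.47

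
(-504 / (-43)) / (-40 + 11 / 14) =-784 / 2623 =-0.30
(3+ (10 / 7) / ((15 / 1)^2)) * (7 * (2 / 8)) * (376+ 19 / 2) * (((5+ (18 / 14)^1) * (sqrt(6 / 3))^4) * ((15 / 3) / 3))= 5354338 / 63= 84989.49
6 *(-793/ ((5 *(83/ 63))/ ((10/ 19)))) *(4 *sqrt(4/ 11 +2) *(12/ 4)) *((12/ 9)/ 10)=-4796064 *sqrt(286)/ 86735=-935.13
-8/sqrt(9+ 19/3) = -4 *sqrt(138)/23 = -2.04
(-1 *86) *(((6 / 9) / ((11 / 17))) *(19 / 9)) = -55556 / 297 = -187.06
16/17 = 0.94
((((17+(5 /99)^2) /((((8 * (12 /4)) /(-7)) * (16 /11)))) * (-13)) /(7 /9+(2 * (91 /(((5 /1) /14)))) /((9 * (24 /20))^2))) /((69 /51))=55241823 /8678912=6.37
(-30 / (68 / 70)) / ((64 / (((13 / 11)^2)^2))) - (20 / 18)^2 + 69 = 86221963987 / 1290282048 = 66.82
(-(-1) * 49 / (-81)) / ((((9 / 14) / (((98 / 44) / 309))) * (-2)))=16807 / 4955742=0.00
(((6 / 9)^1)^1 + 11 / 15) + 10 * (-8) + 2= -383 / 5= -76.60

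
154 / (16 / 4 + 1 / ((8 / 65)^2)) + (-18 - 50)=-294852 / 4481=-65.80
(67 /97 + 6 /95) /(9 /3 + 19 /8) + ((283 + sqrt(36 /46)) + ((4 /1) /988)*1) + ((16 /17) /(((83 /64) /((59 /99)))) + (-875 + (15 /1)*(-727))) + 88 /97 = -8271758094147458 /719563881465 + 3*sqrt(46) /23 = -11494.63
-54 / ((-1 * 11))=54 / 11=4.91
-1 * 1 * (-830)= 830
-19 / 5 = -3.80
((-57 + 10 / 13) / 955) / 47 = -731 / 583505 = -0.00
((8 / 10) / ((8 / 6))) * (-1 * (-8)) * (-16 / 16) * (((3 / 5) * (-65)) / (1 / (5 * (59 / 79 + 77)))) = 5748912 / 79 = 72771.04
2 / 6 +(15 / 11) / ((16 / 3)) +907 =479207 / 528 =907.59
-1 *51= -51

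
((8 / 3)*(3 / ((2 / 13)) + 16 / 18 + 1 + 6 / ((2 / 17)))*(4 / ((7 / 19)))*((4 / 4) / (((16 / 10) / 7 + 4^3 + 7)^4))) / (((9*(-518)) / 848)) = -5143514320000 / 347293865144957391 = -0.00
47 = 47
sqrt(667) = 25.83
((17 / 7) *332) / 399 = 5644 / 2793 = 2.02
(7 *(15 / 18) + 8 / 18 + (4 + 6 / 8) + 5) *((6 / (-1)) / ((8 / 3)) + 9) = 1731 / 16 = 108.19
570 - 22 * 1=548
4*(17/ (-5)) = -13.60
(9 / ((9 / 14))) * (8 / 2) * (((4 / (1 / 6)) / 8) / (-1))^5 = -13608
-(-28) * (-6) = -168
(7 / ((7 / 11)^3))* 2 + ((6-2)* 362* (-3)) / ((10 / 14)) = -1476682 / 245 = -6027.27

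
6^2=36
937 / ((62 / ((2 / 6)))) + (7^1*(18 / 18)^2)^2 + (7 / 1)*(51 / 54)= 16921 / 279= 60.65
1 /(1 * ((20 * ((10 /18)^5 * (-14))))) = -59049 /875000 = -0.07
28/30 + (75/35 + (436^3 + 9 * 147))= 8702734118/105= 82883182.08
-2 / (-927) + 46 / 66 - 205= -2083256 / 10197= -204.30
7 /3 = 2.33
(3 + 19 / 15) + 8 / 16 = 143 / 30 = 4.77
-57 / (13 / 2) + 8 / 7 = -694 / 91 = -7.63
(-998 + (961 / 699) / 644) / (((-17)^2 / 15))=-2246273635 / 43365028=-51.80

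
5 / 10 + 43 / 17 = 103 / 34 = 3.03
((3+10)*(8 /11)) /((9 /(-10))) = -10.51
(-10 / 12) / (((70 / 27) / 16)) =-36 / 7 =-5.14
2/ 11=0.18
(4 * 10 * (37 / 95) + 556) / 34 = 5430 / 323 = 16.81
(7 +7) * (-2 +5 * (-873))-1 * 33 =-61171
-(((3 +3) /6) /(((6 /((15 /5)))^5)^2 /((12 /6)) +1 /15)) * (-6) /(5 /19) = 342 /7681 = 0.04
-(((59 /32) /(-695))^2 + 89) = -44020969881 /494617600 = -89.00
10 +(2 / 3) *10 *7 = 56.67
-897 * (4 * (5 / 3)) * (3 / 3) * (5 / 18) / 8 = -7475 / 36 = -207.64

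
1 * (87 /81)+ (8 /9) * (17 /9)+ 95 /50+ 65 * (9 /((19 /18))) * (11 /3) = 31345711 /15390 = 2036.76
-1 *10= -10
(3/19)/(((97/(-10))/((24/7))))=-720/12901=-0.06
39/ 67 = 0.58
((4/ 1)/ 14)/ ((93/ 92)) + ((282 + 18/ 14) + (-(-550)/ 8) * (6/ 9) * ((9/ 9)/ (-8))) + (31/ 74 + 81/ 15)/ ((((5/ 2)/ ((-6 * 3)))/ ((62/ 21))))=1485162017/ 9634800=154.15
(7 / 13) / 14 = 1 / 26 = 0.04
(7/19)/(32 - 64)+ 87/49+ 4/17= 1012569/506464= 2.00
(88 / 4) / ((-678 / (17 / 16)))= -187 / 5424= -0.03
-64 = -64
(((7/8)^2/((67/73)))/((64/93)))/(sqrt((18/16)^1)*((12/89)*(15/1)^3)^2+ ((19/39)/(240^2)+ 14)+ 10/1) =-9874327462405141550949225/16373501969358478482627134062837328+ 3993626493349916889375000000*sqrt(2)/1023343873084904905164195878927333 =0.00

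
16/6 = 8/3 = 2.67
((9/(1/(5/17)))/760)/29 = 9/74936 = 0.00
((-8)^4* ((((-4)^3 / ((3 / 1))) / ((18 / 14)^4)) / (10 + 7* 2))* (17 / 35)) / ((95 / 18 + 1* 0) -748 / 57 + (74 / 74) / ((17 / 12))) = 90.65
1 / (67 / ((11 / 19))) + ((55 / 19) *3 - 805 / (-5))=216019 / 1273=169.69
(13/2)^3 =2197/8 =274.62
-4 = -4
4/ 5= 0.80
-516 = -516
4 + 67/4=83/4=20.75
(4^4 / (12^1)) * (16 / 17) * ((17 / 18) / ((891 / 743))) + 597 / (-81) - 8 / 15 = 951383 / 120285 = 7.91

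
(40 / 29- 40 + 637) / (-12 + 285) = 2479 / 1131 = 2.19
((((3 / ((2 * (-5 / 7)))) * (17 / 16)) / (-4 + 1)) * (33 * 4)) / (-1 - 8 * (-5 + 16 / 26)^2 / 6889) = -415634037 / 4328120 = -96.03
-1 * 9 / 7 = -9 / 7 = -1.29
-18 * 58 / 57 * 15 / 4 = -1305 / 19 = -68.68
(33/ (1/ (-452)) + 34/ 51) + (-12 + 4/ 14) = -313468/ 21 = -14927.05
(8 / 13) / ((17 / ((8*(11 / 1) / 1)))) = 704 / 221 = 3.19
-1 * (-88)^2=-7744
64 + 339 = 403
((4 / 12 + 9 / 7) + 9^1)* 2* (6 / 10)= 446 / 35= 12.74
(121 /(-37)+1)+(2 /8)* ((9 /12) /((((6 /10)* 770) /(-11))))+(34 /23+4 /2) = 229421 /190624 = 1.20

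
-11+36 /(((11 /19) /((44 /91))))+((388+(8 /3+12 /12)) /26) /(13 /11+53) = 6294835 /325416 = 19.34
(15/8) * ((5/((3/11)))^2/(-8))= -15125/192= -78.78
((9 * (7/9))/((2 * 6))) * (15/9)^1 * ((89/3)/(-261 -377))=-3115/68904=-0.05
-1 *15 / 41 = -15 / 41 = -0.37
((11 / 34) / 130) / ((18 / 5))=11 / 15912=0.00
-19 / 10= -1.90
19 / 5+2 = 29 / 5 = 5.80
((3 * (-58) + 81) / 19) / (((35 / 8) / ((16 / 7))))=-11904 / 4655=-2.56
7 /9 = 0.78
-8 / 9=-0.89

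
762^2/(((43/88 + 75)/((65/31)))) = 255483360/15841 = 16127.98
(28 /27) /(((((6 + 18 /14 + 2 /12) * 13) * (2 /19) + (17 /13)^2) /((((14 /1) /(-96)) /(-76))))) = 57967 /346883904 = 0.00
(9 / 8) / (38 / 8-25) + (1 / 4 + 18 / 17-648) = -395809 / 612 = -646.75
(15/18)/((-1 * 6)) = -5/36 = -0.14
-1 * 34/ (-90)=17/ 45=0.38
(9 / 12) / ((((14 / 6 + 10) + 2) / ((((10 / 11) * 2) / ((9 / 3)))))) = 15 / 473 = 0.03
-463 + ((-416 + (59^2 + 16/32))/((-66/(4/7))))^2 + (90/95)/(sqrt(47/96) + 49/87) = 181656* sqrt(282)/793231 + 10088181955990/42327599391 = 242.18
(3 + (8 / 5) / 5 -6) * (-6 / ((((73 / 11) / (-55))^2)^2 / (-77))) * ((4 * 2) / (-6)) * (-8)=-1769403947326400 / 28398241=-62306814.97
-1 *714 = -714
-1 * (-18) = 18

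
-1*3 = -3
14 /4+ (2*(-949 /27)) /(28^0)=-3607 /54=-66.80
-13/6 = -2.17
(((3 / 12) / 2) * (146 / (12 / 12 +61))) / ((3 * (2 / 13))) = 949 / 1488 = 0.64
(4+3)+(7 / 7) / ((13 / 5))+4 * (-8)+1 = -307 / 13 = -23.62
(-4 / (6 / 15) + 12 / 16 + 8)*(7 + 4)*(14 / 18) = -385 / 36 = -10.69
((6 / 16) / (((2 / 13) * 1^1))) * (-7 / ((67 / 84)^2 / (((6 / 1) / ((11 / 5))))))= -3611790 / 49379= -73.14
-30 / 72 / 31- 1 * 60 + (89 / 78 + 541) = 2331569 / 4836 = 482.13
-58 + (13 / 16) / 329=-305299 / 5264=-58.00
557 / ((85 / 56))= 31192 / 85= 366.96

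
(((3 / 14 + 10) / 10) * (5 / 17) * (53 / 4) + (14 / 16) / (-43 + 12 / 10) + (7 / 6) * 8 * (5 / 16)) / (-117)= -8208983 / 139675536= -0.06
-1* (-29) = 29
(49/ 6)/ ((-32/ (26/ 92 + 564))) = -1271893/ 8832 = -144.01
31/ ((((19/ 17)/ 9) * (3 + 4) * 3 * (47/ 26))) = 41106/ 6251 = 6.58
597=597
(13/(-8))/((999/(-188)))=611/1998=0.31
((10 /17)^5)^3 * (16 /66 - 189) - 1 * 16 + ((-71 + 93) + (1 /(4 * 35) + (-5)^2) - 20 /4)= 343056656908058896976329 /13224394497975348963660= 25.94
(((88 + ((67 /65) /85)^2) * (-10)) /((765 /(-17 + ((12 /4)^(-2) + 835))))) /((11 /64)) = -2531702863040896 /462371641875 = -5475.47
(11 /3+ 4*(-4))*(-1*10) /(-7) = -370 /21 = -17.62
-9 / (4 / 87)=-195.75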